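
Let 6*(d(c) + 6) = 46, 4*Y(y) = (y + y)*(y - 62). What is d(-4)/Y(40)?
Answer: -1/264 ≈ -0.0037879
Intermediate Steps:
Y(y) = y*(-62 + y)/2 (Y(y) = ((y + y)*(y - 62))/4 = ((2*y)*(-62 + y))/4 = (2*y*(-62 + y))/4 = y*(-62 + y)/2)
d(c) = 5/3 (d(c) = -6 + (1/6)*46 = -6 + 23/3 = 5/3)
d(-4)/Y(40) = 5/(3*(((1/2)*40*(-62 + 40)))) = 5/(3*(((1/2)*40*(-22)))) = (5/3)/(-440) = (5/3)*(-1/440) = -1/264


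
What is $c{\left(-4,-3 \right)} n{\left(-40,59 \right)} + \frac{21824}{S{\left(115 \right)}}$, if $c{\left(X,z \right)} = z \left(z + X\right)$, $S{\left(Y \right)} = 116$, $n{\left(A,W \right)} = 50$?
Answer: $\frac{35906}{29} \approx 1238.1$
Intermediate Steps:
$c{\left(X,z \right)} = z \left(X + z\right)$
$c{\left(-4,-3 \right)} n{\left(-40,59 \right)} + \frac{21824}{S{\left(115 \right)}} = - 3 \left(-4 - 3\right) 50 + \frac{21824}{116} = \left(-3\right) \left(-7\right) 50 + 21824 \cdot \frac{1}{116} = 21 \cdot 50 + \frac{5456}{29} = 1050 + \frac{5456}{29} = \frac{35906}{29}$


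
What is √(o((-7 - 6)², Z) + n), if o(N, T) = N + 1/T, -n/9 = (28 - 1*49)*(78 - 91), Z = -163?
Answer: 23*I*√114915/163 ≈ 47.833*I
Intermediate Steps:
n = -2457 (n = -9*(28 - 1*49)*(78 - 91) = -9*(28 - 49)*(-13) = -(-189)*(-13) = -9*273 = -2457)
√(o((-7 - 6)², Z) + n) = √(((-7 - 6)² + 1/(-163)) - 2457) = √(((-13)² - 1/163) - 2457) = √((169 - 1/163) - 2457) = √(27546/163 - 2457) = √(-372945/163) = 23*I*√114915/163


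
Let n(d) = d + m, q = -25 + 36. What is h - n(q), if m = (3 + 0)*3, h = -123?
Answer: -143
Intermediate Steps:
m = 9 (m = 3*3 = 9)
q = 11
n(d) = 9 + d (n(d) = d + 9 = 9 + d)
h - n(q) = -123 - (9 + 11) = -123 - 1*20 = -123 - 20 = -143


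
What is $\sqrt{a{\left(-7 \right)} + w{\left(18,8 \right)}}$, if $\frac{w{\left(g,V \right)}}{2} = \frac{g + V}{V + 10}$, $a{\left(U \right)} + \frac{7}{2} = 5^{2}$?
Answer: $\frac{\sqrt{878}}{6} \approx 4.9385$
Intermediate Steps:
$a{\left(U \right)} = \frac{43}{2}$ ($a{\left(U \right)} = - \frac{7}{2} + 5^{2} = - \frac{7}{2} + 25 = \frac{43}{2}$)
$w{\left(g,V \right)} = \frac{2 \left(V + g\right)}{10 + V}$ ($w{\left(g,V \right)} = 2 \frac{g + V}{V + 10} = 2 \frac{V + g}{10 + V} = \frac{2 \left(V + g\right)}{10 + V}$)
$\sqrt{a{\left(-7 \right)} + w{\left(18,8 \right)}} = \sqrt{\frac{43}{2} + \frac{2 \left(8 + 18\right)}{10 + 8}} = \sqrt{\frac{43}{2} + 2 \cdot \frac{1}{18} \cdot 26} = \sqrt{\frac{43}{2} + \frac{26}{9}} = \sqrt{\frac{439}{18}} = \frac{\sqrt{878}}{6}$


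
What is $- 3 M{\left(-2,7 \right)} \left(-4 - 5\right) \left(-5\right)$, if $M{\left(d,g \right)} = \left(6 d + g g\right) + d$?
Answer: $-4725$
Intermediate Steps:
$M{\left(d,g \right)} = g^{2} + 7 d$ ($M{\left(d,g \right)} = \left(6 d + g^{2}\right) + d = \left(g^{2} + 6 d\right) + d = g^{2} + 7 d$)
$- 3 M{\left(-2,7 \right)} \left(-4 - 5\right) \left(-5\right) = - 3 \left(7^{2} + 7 \left(-2\right)\right) \left(-4 - 5\right) \left(-5\right) = - 3 \left(49 - 14\right) \left(\left(-9\right) \left(-5\right)\right) = \left(-3\right) 35 \cdot 45 = \left(-105\right) 45 = -4725$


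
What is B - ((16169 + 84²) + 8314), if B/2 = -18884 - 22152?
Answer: -113611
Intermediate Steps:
B = -82072 (B = 2*(-18884 - 22152) = 2*(-41036) = -82072)
B - ((16169 + 84²) + 8314) = -82072 - ((16169 + 84²) + 8314) = -82072 - ((16169 + 7056) + 8314) = -82072 - (23225 + 8314) = -82072 - 1*31539 = -82072 - 31539 = -113611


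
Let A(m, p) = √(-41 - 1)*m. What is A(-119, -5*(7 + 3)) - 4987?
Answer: -4987 - 119*I*√42 ≈ -4987.0 - 771.21*I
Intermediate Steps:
A(m, p) = I*m*√42 (A(m, p) = √(-42)*m = (I*√42)*m = I*m*√42)
A(-119, -5*(7 + 3)) - 4987 = I*(-119)*√42 - 4987 = -119*I*√42 - 4987 = -4987 - 119*I*√42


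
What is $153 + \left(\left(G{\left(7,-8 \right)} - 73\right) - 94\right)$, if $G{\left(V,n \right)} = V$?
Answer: $-7$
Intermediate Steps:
$153 + \left(\left(G{\left(7,-8 \right)} - 73\right) - 94\right) = 153 + \left(\left(7 - 73\right) - 94\right) = 153 - 160 = -7$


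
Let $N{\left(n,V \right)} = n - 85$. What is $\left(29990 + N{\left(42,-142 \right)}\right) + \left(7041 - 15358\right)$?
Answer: $21630$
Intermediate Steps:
$N{\left(n,V \right)} = -85 + n$
$\left(29990 + N{\left(42,-142 \right)}\right) + \left(7041 - 15358\right) = \left(29990 + \left(-85 + 42\right)\right) + \left(7041 - 15358\right) = \left(29990 - 43\right) + \left(7041 - 15358\right) = 29947 - 8317 = 21630$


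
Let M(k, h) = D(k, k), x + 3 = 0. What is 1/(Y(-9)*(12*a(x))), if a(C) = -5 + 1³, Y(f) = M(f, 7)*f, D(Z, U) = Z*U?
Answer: 1/34992 ≈ 2.8578e-5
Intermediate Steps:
x = -3 (x = -3 + 0 = -3)
D(Z, U) = U*Z
M(k, h) = k² (M(k, h) = k*k = k²)
Y(f) = f³ (Y(f) = f²*f = f³)
a(C) = -4 (a(C) = -5 + 1 = -4)
1/(Y(-9)*(12*a(x))) = 1/((-9)³*(12*(-4))) = 1/(-729*(-48)) = 1/34992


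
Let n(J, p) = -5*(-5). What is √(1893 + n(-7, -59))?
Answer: √1918 ≈ 43.795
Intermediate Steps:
n(J, p) = 25
√(1893 + n(-7, -59)) = √(1893 + 25) = √1918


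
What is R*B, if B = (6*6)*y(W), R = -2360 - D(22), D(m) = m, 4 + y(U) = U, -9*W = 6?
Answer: 400176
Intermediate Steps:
W = -⅔ (W = -⅑*6 = -⅔ ≈ -0.66667)
y(U) = -4 + U
R = -2382 (R = -2360 - 1*22 = -2360 - 22 = -2382)
B = -168 (B = (6*6)*(-4 - ⅔) = 36*(-14/3) = -168)
R*B = -2382*(-168) = 400176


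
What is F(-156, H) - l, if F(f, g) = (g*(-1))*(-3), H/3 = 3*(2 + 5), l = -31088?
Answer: 31277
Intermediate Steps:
H = 63 (H = 3*(3*(2 + 5)) = 3*(3*7) = 3*21 = 63)
F(f, g) = 3*g (F(f, g) = -g*(-3) = 3*g)
F(-156, H) - l = 3*63 - 1*(-31088) = 189 + 31088 = 31277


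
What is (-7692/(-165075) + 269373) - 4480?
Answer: 14575739889/55025 ≈ 2.6489e+5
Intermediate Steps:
(-7692/(-165075) + 269373) - 4480 = (-7692*(-1/165075) + 269373) - 4480 = (2564/55025 + 269373) - 4480 = 14822251889/55025 - 4480 = 14575739889/55025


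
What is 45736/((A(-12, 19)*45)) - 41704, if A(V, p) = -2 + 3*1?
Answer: -1830944/45 ≈ -40688.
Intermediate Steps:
A(V, p) = 1 (A(V, p) = -2 + 3 = 1)
45736/((A(-12, 19)*45)) - 41704 = 45736/((1*45)) - 41704 = 45736/45 - 41704 = -1830944/45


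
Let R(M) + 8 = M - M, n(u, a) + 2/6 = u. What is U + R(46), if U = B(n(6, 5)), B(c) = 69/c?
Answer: 71/17 ≈ 4.1765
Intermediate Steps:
n(u, a) = -1/3 + u
R(M) = -8 (R(M) = -8 + (M - M) = -8 + 0 = -8)
U = 207/17 (U = 69/(-1/3 + 6) = 69/(17/3) = 69*(3/17) = 207/17 ≈ 12.176)
U + R(46) = 207/17 - 8 = 71/17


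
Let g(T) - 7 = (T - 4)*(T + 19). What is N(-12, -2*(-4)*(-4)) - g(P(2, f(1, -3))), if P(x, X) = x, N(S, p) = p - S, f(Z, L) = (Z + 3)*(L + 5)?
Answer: 15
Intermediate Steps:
f(Z, L) = (3 + Z)*(5 + L)
g(T) = 7 + (-4 + T)*(19 + T) (g(T) = 7 + (T - 4)*(T + 19) = 7 + (-4 + T)*(19 + T))
N(-12, -2*(-4)*(-4)) - g(P(2, f(1, -3))) = (-2*(-4)*(-4) - 1*(-12)) - (-69 + 2² + 15*2) = (8*(-4) + 12) - (-69 + 4 + 30) = (-32 + 12) - 1*(-35) = -20 + 35 = 15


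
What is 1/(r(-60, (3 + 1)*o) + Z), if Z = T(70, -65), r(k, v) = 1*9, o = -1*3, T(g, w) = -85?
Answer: -1/76 ≈ -0.013158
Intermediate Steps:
o = -3
r(k, v) = 9
Z = -85
1/(r(-60, (3 + 1)*o) + Z) = 1/(9 - 85) = 1/(-76) = -1/76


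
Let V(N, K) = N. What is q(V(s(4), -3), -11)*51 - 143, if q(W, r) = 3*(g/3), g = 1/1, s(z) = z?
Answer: -92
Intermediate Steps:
g = 1
q(W, r) = 1 (q(W, r) = 3*(1/3) = 3*(1*(⅓)) = 3*(⅓) = 1)
q(V(s(4), -3), -11)*51 - 143 = 1*51 - 143 = 51 - 143 = -92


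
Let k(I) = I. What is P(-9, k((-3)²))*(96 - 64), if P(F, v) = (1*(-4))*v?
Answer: -1152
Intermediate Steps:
P(F, v) = -4*v
P(-9, k((-3)²))*(96 - 64) = (-4*(-3)²)*(96 - 64) = -4*9*32 = -36*32 = -1152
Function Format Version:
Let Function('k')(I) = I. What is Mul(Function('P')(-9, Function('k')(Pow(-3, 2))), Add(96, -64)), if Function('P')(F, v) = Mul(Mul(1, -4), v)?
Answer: -1152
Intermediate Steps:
Function('P')(F, v) = Mul(-4, v)
Mul(Function('P')(-9, Function('k')(Pow(-3, 2))), Add(96, -64)) = Mul(Mul(-4, Pow(-3, 2)), Add(96, -64)) = Mul(Mul(-4, 9), 32) = Mul(-36, 32) = -1152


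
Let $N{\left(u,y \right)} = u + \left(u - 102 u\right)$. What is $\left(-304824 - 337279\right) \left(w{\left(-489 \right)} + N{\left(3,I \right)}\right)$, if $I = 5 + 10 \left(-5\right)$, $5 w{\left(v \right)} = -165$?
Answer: $213820299$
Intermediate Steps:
$w{\left(v \right)} = -33$ ($w{\left(v \right)} = \frac{1}{5} \left(-165\right) = -33$)
$I = -45$ ($I = 5 - 50 = -45$)
$N{\left(u,y \right)} = - 100 u$ ($N{\left(u,y \right)} = u + \left(u - 102 u\right) = u - 101 u = - 100 u$)
$\left(-304824 - 337279\right) \left(w{\left(-489 \right)} + N{\left(3,I \right)}\right) = \left(-304824 - 337279\right) \left(-33 - 300\right) = - 642103 \left(-33 - 300\right) = \left(-642103\right) \left(-333\right) = 213820299$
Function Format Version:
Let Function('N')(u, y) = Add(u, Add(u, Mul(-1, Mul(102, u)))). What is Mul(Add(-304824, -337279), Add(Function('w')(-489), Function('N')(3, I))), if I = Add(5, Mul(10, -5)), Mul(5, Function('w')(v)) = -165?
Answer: 213820299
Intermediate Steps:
Function('w')(v) = -33 (Function('w')(v) = Mul(Rational(1, 5), -165) = -33)
I = -45 (I = Add(5, -50) = -45)
Function('N')(u, y) = Mul(-100, u) (Function('N')(u, y) = Add(u, Add(u, Mul(-102, u))) = Add(u, Mul(-101, u)) = Mul(-100, u))
Mul(Add(-304824, -337279), Add(Function('w')(-489), Function('N')(3, I))) = Mul(Add(-304824, -337279), Add(-33, Mul(-100, 3))) = Mul(-642103, Add(-33, -300)) = Mul(-642103, -333) = 213820299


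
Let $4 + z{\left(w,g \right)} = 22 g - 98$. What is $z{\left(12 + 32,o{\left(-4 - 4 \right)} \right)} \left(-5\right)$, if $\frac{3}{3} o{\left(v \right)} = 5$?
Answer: $-40$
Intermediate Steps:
$o{\left(v \right)} = 5$
$z{\left(w,g \right)} = -102 + 22 g$ ($z{\left(w,g \right)} = -4 + \left(22 g - 98\right) = -4 + \left(-98 + 22 g\right) = -102 + 22 g$)
$z{\left(12 + 32,o{\left(-4 - 4 \right)} \right)} \left(-5\right) = \left(-102 + 22 \cdot 5\right) \left(-5\right) = \left(-102 + 110\right) \left(-5\right) = 8 \left(-5\right) = -40$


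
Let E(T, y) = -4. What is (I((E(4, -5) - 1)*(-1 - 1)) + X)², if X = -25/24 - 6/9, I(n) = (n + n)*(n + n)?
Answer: 91374481/576 ≈ 1.5864e+5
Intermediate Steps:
I(n) = 4*n² (I(n) = (2*n)*(2*n) = 4*n²)
X = -41/24 (X = -25*1/24 - 6*⅑ = -25/24 - ⅔ = -41/24 ≈ -1.7083)
(I((E(4, -5) - 1)*(-1 - 1)) + X)² = (4*((-4 - 1)*(-1 - 1))² - 41/24)² = (4*(-5*(-2))² - 41/24)² = (4*10² - 41/24)² = (4*100 - 41/24)² = (400 - 41/24)² = (9559/24)² = 91374481/576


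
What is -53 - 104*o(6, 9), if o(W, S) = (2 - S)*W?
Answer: 4315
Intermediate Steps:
o(W, S) = W*(2 - S)
-53 - 104*o(6, 9) = -53 - 624*(2 - 1*9) = -53 - 624*(2 - 9) = -53 - 624*(-7) = -53 - 104*(-42) = -53 + 4368 = 4315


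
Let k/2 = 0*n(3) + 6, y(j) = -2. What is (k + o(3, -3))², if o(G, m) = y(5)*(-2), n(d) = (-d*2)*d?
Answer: 256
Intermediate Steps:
n(d) = -2*d² (n(d) = (-2*d)*d = -2*d²)
o(G, m) = 4 (o(G, m) = -2*(-2) = 4)
k = 12 (k = 2*(0*(-2*3²) + 6) = 2*(0*(-2*9) + 6) = 2*(0*(-18) + 6) = 2*(0 + 6) = 2*6 = 12)
(k + o(3, -3))² = (12 + 4)² = 16² = 256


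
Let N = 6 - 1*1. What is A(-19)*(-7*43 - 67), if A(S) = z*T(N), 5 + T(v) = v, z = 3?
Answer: 0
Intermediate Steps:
N = 5 (N = 6 - 1 = 5)
T(v) = -5 + v
A(S) = 0 (A(S) = 3*(-5 + 5) = 3*0 = 0)
A(-19)*(-7*43 - 67) = 0*(-7*43 - 67) = 0*(-301 - 67) = 0*(-368) = 0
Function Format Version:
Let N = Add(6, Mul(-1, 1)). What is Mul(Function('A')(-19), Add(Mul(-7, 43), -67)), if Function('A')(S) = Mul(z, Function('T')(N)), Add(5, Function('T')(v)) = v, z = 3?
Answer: 0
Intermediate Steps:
N = 5 (N = Add(6, -1) = 5)
Function('T')(v) = Add(-5, v)
Function('A')(S) = 0 (Function('A')(S) = Mul(3, Add(-5, 5)) = Mul(3, 0) = 0)
Mul(Function('A')(-19), Add(Mul(-7, 43), -67)) = Mul(0, Add(Mul(-7, 43), -67)) = Mul(0, Add(-301, -67)) = Mul(0, -368) = 0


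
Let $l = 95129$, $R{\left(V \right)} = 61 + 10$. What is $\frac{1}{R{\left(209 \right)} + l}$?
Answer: $\frac{1}{95200} \approx 1.0504 \cdot 10^{-5}$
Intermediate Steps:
$R{\left(V \right)} = 71$
$\frac{1}{R{\left(209 \right)} + l} = \frac{1}{71 + 95129} = \frac{1}{95200}$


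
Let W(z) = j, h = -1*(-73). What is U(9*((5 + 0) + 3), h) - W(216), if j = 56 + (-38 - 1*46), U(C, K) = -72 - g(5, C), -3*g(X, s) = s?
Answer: -20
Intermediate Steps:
g(X, s) = -s/3
h = 73
U(C, K) = -72 + C/3 (U(C, K) = -72 - (-1)*C/3 = -72 + C/3)
j = -28 (j = 56 + (-38 - 46) = 56 - 84 = -28)
W(z) = -28
U(9*((5 + 0) + 3), h) - W(216) = (-72 + (9*((5 + 0) + 3))/3) - 1*(-28) = (-72 + (9*(5 + 3))/3) + 28 = (-72 + (9*8)/3) + 28 = (-72 + (⅓)*72) + 28 = (-72 + 24) + 28 = -48 + 28 = -20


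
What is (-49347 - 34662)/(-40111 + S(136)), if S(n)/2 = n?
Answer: 84009/39839 ≈ 2.1087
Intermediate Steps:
S(n) = 2*n
(-49347 - 34662)/(-40111 + S(136)) = (-49347 - 34662)/(-40111 + 2*136) = -84009/(-40111 + 272) = -84009/(-39839) = -84009*(-1/39839) = 84009/39839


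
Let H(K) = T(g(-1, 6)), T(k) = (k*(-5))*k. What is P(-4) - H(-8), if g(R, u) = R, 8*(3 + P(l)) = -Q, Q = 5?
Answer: 11/8 ≈ 1.3750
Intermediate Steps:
P(l) = -29/8 (P(l) = -3 + (-1*5)/8 = -3 + (1/8)*(-5) = -3 - 5/8 = -29/8)
T(k) = -5*k**2 (T(k) = (-5*k)*k = -5*k**2)
H(K) = -5 (H(K) = -5*(-1)**2 = -5*1 = -5)
P(-4) - H(-8) = -29/8 - 1*(-5) = -29/8 + 5 = 11/8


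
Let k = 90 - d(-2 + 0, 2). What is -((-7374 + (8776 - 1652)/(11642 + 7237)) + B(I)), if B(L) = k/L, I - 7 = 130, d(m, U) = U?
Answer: 19069645862/2586423 ≈ 7373.0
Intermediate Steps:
I = 137 (I = 7 + 130 = 137)
k = 88 (k = 90 - 1*2 = 90 - 2 = 88)
B(L) = 88/L
-((-7374 + (8776 - 1652)/(11642 + 7237)) + B(I)) = -((-7374 + (8776 - 1652)/(11642 + 7237)) + 88/137) = -((-7374 + 7124/18879) + 88*(1/137)) = -((-7374 + 7124*(1/18879)) + 88/137) = -((-7374 + 7124/18879) + 88/137) = -(-139206622/18879 + 88/137) = -1*(-19069645862/2586423) = 19069645862/2586423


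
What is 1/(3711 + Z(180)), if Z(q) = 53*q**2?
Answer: 1/1720911 ≈ 5.8109e-7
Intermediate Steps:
1/(3711 + Z(180)) = 1/(3711 + 53*180**2) = 1/(3711 + 53*32400) = 1/(3711 + 1717200) = 1/1720911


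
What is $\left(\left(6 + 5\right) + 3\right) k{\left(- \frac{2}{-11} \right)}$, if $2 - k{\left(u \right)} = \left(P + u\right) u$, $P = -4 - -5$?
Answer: $\frac{3024}{121} \approx 24.992$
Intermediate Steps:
$P = 1$ ($P = -4 + 5 = 1$)
$k{\left(u \right)} = 2 - u \left(1 + u\right)$ ($k{\left(u \right)} = 2 - \left(1 + u\right) u = 2 - u \left(1 + u\right)$)
$\left(\left(6 + 5\right) + 3\right) k{\left(- \frac{2}{-11} \right)} = \left(\left(6 + 5\right) + 3\right) \left(2 - - \frac{2}{-11} - \left(- \frac{2}{-11}\right)^{2}\right) = \left(11 + 3\right) \left(2 - \left(-2\right) \left(- \frac{1}{11}\right) - \left(\left(-2\right) \left(- \frac{1}{11}\right)\right)^{2}\right) = 14 \left(2 - \frac{2}{11} - \left(\frac{2}{11}\right)^{2}\right) = 14 \left(2 - \frac{2}{11} - \frac{4}{121}\right) = 14 \cdot \frac{216}{121} = \frac{3024}{121}$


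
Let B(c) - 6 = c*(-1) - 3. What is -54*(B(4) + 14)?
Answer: -702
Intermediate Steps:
B(c) = 3 - c (B(c) = 6 + (c*(-1) - 3) = 6 + (-c - 3) = 6 + (-3 - c) = 3 - c)
-54*(B(4) + 14) = -54*((3 - 1*4) + 14) = -54*((3 - 4) + 14) = -54*(-1 + 14) = -54*13 = -702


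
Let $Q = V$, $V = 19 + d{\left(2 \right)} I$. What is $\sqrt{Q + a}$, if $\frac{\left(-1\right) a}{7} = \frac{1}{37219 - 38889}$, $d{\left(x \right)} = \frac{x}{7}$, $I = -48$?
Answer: $\frac{3 \sqrt{80321990}}{11690} \approx 2.3$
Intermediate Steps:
$d{\left(x \right)} = \frac{x}{7}$ ($d{\left(x \right)} = x \frac{1}{7} = \frac{x}{7}$)
$V = \frac{37}{7}$ ($V = 19 + \frac{1}{7} \cdot 2 \left(-48\right) = 19 + \frac{2}{7} \left(-48\right) = 19 - \frac{96}{7} = \frac{37}{7} \approx 5.2857$)
$Q = \frac{37}{7} \approx 5.2857$
$a = \frac{7}{1670}$ ($a = - \frac{7}{37219 - 38889} = - \frac{7}{-1670} = \left(-7\right) \left(- \frac{1}{1670}\right) = \frac{7}{1670} \approx 0.0041916$)
$\sqrt{Q + a} = \sqrt{\frac{37}{7} + \frac{7}{1670}} = \sqrt{\frac{61839}{11690}} = \frac{3 \sqrt{80321990}}{11690}$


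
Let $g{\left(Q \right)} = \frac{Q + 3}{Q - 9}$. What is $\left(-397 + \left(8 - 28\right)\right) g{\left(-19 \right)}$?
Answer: $- \frac{1668}{7} \approx -238.29$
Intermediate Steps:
$g{\left(Q \right)} = \frac{3 + Q}{-9 + Q}$
$\left(-397 + \left(8 - 28\right)\right) g{\left(-19 \right)} = \left(-397 + \left(8 - 28\right)\right) \frac{3 - 19}{-9 - 19} = \left(-397 + \left(8 - 28\right)\right) \frac{1}{-28} \left(-16\right) = \left(-397 - 20\right) \left(\left(- \frac{1}{28}\right) \left(-16\right)\right) = \left(-417\right) \frac{4}{7} = - \frac{1668}{7}$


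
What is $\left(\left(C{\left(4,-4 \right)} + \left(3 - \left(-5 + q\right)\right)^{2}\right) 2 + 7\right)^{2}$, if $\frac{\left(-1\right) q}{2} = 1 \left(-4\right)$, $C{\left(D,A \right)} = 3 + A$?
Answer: $25$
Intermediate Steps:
$q = 8$ ($q = - 2 \cdot 1 \left(-4\right) = \left(-2\right) \left(-4\right) = 8$)
$\left(\left(C{\left(4,-4 \right)} + \left(3 - \left(-5 + q\right)\right)^{2}\right) 2 + 7\right)^{2} = \left(\left(\left(3 - 4\right) + \left(3 + \left(5 - 8\right)\right)^{2}\right) 2 + 7\right)^{2} = \left(\left(-1 + \left(3 + \left(5 - 8\right)\right)^{2}\right) 2 + 7\right)^{2} = \left(\left(-1 + \left(3 - 3\right)^{2}\right) 2 + 7\right)^{2} = \left(\left(-1 + 0^{2}\right) 2 + 7\right)^{2} = \left(\left(-1 + 0\right) 2 + 7\right)^{2} = \left(\left(-1\right) 2 + 7\right)^{2} = \left(-2 + 7\right)^{2} = 5^{2} = 25$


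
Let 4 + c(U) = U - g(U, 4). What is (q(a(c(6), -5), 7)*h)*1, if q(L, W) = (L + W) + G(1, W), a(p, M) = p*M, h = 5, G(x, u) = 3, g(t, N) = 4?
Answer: 100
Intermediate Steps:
c(U) = -8 + U (c(U) = -4 + (U - 1*4) = -4 + (U - 4) = -4 + (-4 + U) = -8 + U)
a(p, M) = M*p
q(L, W) = 3 + L + W (q(L, W) = (L + W) + 3 = 3 + L + W)
(q(a(c(6), -5), 7)*h)*1 = ((3 - 5*(-8 + 6) + 7)*5)*1 = ((3 - 5*(-2) + 7)*5)*1 = ((3 + 10 + 7)*5)*1 = (20*5)*1 = 100*1 = 100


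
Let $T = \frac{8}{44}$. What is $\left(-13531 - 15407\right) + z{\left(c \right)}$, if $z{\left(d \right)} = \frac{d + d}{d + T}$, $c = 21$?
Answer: $- \frac{6742092}{233} \approx -28936.0$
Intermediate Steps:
$T = \frac{2}{11}$ ($T = 8 \cdot \frac{1}{44} = \frac{2}{11} \approx 0.18182$)
$z{\left(d \right)} = \frac{2 d}{\frac{2}{11} + d}$ ($z{\left(d \right)} = \frac{d + d}{d + \frac{2}{11}} = \frac{2 d}{\frac{2}{11} + d}$)
$\left(-13531 - 15407\right) + z{\left(c \right)} = \left(-13531 - 15407\right) + 22 \cdot 21 \frac{1}{2 + 11 \cdot 21} = -28938 + 22 \cdot 21 \frac{1}{2 + 231} = -28938 + 22 \cdot 21 \cdot \frac{1}{233} = -28938 + \frac{462}{233} = - \frac{6742092}{233}$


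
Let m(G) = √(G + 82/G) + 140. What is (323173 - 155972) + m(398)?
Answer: 167341 + √15769357/199 ≈ 1.6736e+5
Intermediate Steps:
m(G) = 140 + √(G + 82/G)
(323173 - 155972) + m(398) = (323173 - 155972) + (140 + √(398 + 82/398)) = 167201 + (140 + √(398 + 82*(1/398))) = 167201 + (140 + √(398 + 41/199)) = 167201 + (140 + √(79243/199)) = 167201 + (140 + √15769357/199) = 167341 + √15769357/199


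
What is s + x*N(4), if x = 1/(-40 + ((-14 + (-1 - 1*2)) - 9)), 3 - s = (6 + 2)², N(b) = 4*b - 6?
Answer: -2018/33 ≈ -61.151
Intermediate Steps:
N(b) = -6 + 4*b
s = -61 (s = 3 - (6 + 2)² = 3 - 1*8² = 3 - 1*64 = 3 - 64 = -61)
x = -1/66 (x = 1/(-40 + ((-14 + (-1 - 2)) - 9)) = 1/(-40 + ((-14 - 3) - 9)) = 1/(-40 + (-17 - 9)) = 1/(-40 - 26) = 1/(-66) = -1/66 ≈ -0.015152)
s + x*N(4) = -61 - (-6 + 4*4)/66 = -61 - (-6 + 16)/66 = -61 - 1/66*10 = -61 - 5/33 = -2018/33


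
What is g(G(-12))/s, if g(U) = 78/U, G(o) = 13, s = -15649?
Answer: -6/15649 ≈ -0.00038341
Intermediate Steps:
g(G(-12))/s = (78/13)/(-15649) = (78*(1/13))*(-1/15649) = 6*(-1/15649) = -6/15649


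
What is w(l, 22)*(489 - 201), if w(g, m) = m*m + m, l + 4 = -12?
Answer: 145728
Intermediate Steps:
l = -16 (l = -4 - 12 = -16)
w(g, m) = m + m² (w(g, m) = m² + m = m + m²)
w(l, 22)*(489 - 201) = (22*(1 + 22))*(489 - 201) = (22*23)*288 = 506*288 = 145728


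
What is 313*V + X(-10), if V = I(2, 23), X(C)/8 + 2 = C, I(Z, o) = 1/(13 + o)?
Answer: -3143/36 ≈ -87.306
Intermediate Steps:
X(C) = -16 + 8*C
V = 1/36 (V = 1/(13 + 23) = 1/36 ≈ 0.027778)
313*V + X(-10) = 313*(1/36) + (-16 + 8*(-10)) = 313/36 + (-16 - 80) = 313/36 - 96 = -3143/36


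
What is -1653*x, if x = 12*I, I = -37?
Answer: 733932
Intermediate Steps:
x = -444 (x = 12*(-37) = -444)
-1653*x = -1653*(-444) = 733932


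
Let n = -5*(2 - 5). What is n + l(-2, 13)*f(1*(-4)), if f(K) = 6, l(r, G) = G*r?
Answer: -141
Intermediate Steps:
n = 15 (n = -5*(-3) = 15)
n + l(-2, 13)*f(1*(-4)) = 15 + (13*(-2))*6 = 15 - 26*6 = 15 - 156 = -141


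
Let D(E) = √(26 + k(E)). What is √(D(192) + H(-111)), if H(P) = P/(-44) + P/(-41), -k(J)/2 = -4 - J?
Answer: √(4255185 + 813604*√418)/902 ≈ 5.0671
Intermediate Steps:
k(J) = 8 + 2*J (k(J) = -2*(-4 - J) = 8 + 2*J)
H(P) = -85*P/1804 (H(P) = P*(-1/44) + P*(-1/41) = -P/44 - P/41 = -85*P/1804)
D(E) = √(34 + 2*E) (D(E) = √(26 + (8 + 2*E)) = √(34 + 2*E))
√(D(192) + H(-111)) = √(√(34 + 2*192) - 85/1804*(-111)) = √(√(34 + 384) + 9435/1804) = √(√418 + 9435/1804) = √(9435/1804 + √418)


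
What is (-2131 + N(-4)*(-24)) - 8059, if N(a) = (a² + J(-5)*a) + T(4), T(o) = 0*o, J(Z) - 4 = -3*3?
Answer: -11054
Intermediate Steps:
J(Z) = -5 (J(Z) = 4 - 3*3 = 4 - 9 = -5)
T(o) = 0
N(a) = a² - 5*a (N(a) = (a² - 5*a) + 0 = a² - 5*a)
(-2131 + N(-4)*(-24)) - 8059 = (-2131 - 4*(-5 - 4)*(-24)) - 8059 = (-2131 - 4*(-9)*(-24)) - 8059 = (-2131 + 36*(-24)) - 8059 = (-2131 - 864) - 8059 = -2995 - 8059 = -11054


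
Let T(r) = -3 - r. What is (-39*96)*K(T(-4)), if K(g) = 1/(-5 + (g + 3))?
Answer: 3744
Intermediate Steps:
K(g) = 1/(-2 + g) (K(g) = 1/(-5 + (3 + g)) = 1/(-2 + g))
(-39*96)*K(T(-4)) = (-39*96)/(-2 + (-3 - 1*(-4))) = -3744/(-2 + (-3 + 4)) = -3744/(-2 + 1) = -3744/(-1) = -3744*(-1) = 3744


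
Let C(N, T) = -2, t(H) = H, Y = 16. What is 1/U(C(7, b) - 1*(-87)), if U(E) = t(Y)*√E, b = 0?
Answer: √85/1360 ≈ 0.0067791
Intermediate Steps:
U(E) = 16*√E
1/U(C(7, b) - 1*(-87)) = 1/(16*√(-2 - 1*(-87))) = 1/(16*√(-2 + 87)) = 1/(16*√85) = √85/1360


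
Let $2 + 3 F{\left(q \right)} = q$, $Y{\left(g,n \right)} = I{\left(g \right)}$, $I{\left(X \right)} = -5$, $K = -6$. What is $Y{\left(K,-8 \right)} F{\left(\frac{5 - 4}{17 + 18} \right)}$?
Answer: $\frac{23}{7} \approx 3.2857$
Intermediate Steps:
$Y{\left(g,n \right)} = -5$
$F{\left(q \right)} = - \frac{2}{3} + \frac{q}{3}$
$Y{\left(K,-8 \right)} F{\left(\frac{5 - 4}{17 + 18} \right)} = - 5 \left(- \frac{2}{3} + \frac{\left(5 - 4\right) \frac{1}{17 + 18}}{3}\right) = - 5 \left(- \frac{2}{3} + \frac{1 \cdot \frac{1}{35}}{3}\right) = - 5 \left(- \frac{2}{3} + \frac{1}{3} \cdot \frac{1}{35}\right) = - 5 \left(- \frac{2}{3} + \frac{1}{105}\right) = \left(-5\right) \left(- \frac{23}{35}\right) = \frac{23}{7}$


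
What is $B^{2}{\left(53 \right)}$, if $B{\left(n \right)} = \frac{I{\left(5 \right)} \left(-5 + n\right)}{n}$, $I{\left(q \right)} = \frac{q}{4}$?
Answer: $\frac{3600}{2809} \approx 1.2816$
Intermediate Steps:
$I{\left(q \right)} = \frac{q}{4}$ ($I{\left(q \right)} = q \frac{1}{4} = \frac{q}{4}$)
$B{\left(n \right)} = \frac{- \frac{25}{4} + \frac{5 n}{4}}{n}$ ($B{\left(n \right)} = \frac{\frac{1}{4} \cdot 5 \left(-5 + n\right)}{n} = \frac{\frac{5}{4} \left(-5 + n\right)}{n} = \frac{- \frac{25}{4} + \frac{5 n}{4}}{n}$)
$B^{2}{\left(53 \right)} = \left(\frac{5 \left(-5 + 53\right)}{4 \cdot 53}\right)^{2} = \left(\frac{5}{4} \cdot \frac{1}{53} \cdot 48\right)^{2} = \left(\frac{60}{53}\right)^{2} = \frac{3600}{2809}$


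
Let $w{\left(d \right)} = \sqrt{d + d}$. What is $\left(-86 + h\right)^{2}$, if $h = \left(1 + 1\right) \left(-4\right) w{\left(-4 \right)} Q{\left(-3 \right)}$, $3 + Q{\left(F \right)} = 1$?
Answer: $5348 - 5504 i \sqrt{2} \approx 5348.0 - 7783.8 i$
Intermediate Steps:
$Q{\left(F \right)} = -2$ ($Q{\left(F \right)} = -3 + 1 = -2$)
$w{\left(d \right)} = \sqrt{2} \sqrt{d}$ ($w{\left(d \right)} = \sqrt{2 d} = \sqrt{2} \sqrt{d}$)
$h = 32 i \sqrt{2}$ ($h = \left(1 + 1\right) \left(-4\right) \sqrt{2} \sqrt{-4} \left(-2\right) = 2 \left(-4\right) \sqrt{2} \cdot 2 i \left(-2\right) = - 8 \cdot 2 i \sqrt{2} \left(-2\right) = - 16 i \sqrt{2} \left(-2\right) = 32 i \sqrt{2} \approx 45.255 i$)
$\left(-86 + h\right)^{2} = \left(-86 + 32 i \sqrt{2}\right)^{2}$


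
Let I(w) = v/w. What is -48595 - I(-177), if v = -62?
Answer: -8601377/177 ≈ -48595.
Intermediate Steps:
I(w) = -62/w
-48595 - I(-177) = -48595 - (-62)/(-177) = -48595 - (-62)*(-1)/177 = -48595 - 1*62/177 = -48595 - 62/177 = -8601377/177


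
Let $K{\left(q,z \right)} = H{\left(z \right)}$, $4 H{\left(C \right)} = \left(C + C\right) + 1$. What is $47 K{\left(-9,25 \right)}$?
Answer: $\frac{2397}{4} \approx 599.25$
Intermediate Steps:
$H{\left(C \right)} = \frac{1}{4} + \frac{C}{2}$ ($H{\left(C \right)} = \frac{\left(C + C\right) + 1}{4} = \frac{2 C + 1}{4} = \frac{1 + 2 C}{4} = \frac{1}{4} + \frac{C}{2}$)
$K{\left(q,z \right)} = \frac{1}{4} + \frac{z}{2}$
$47 K{\left(-9,25 \right)} = 47 \left(\frac{1}{4} + \frac{1}{2} \cdot 25\right) = 47 \left(\frac{1}{4} + \frac{25}{2}\right) = 47 \cdot \frac{51}{4} = \frac{2397}{4}$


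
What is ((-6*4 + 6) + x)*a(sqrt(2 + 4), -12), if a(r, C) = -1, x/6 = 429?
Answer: -2556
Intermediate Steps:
x = 2574 (x = 6*429 = 2574)
((-6*4 + 6) + x)*a(sqrt(2 + 4), -12) = ((-6*4 + 6) + 2574)*(-1) = ((-24 + 6) + 2574)*(-1) = (-18 + 2574)*(-1) = 2556*(-1) = -2556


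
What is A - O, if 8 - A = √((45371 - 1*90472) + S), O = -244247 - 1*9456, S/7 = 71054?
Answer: 253711 - 3*√50253 ≈ 2.5304e+5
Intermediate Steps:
S = 497378 (S = 7*71054 = 497378)
O = -253703 (O = -244247 - 9456 = -253703)
A = 8 - 3*√50253 (A = 8 - √((45371 - 1*90472) + 497378) = 8 - √((45371 - 90472) + 497378) = 8 - √(-45101 + 497378) = 8 - √452277 = 8 - 3*√50253 ≈ -664.52)
A - O = (8 - 3*√50253) - 1*(-253703) = (8 - 3*√50253) + 253703 = 253711 - 3*√50253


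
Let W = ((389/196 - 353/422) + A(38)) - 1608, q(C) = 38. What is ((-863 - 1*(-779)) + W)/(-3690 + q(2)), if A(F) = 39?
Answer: 68313983/151032112 ≈ 0.45231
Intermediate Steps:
W = -64840079/41356 (W = ((389/196 - 353/422) + 39) - 1608 = (47485/41356 + 39) - 1608 = 1660369/41356 - 1608 = -64840079/41356 ≈ -1567.9)
((-863 - 1*(-779)) + W)/(-3690 + q(2)) = ((-863 - 1*(-779)) - 64840079/41356)/(-3690 + 38) = ((-863 + 779) - 64840079/41356)/(-3652) = (-84 - 64840079/41356)*(-1/3652) = -68313983/41356*(-1/3652) = 68313983/151032112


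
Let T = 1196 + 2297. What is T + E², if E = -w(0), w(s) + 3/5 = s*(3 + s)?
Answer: 87334/25 ≈ 3493.4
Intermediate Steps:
T = 3493
w(s) = -⅗ + s*(3 + s)
E = ⅗ (E = -(-⅗ + 0² + 3*0) = -(-⅗ + 0 + 0) = -1*(-⅗) = ⅗ ≈ 0.60000)
T + E² = 3493 + (⅗)² = 3493 + 9/25 = 87334/25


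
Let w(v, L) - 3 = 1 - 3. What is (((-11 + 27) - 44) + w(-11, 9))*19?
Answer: -513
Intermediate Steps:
w(v, L) = 1 (w(v, L) = 3 + (1 - 3) = 3 - 2 = 1)
(((-11 + 27) - 44) + w(-11, 9))*19 = (((-11 + 27) - 44) + 1)*19 = ((16 - 44) + 1)*19 = (-28 + 1)*19 = -27*19 = -513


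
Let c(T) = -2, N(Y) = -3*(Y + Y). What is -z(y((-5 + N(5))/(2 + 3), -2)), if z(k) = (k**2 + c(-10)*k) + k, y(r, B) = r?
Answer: -56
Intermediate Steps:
N(Y) = -6*Y
z(k) = k**2 - k (z(k) = (k**2 - 2*k) + k = k**2 - k)
-z(y((-5 + N(5))/(2 + 3), -2)) = -(-5 - 6*5)/(2 + 3)*(-1 + (-5 - 6*5)/(2 + 3)) = -(-5 - 30)/5*(-1 + (-5 - 30)/5) = -(-35*1/5)*(-1 - 35*1/5) = -(-7)*(-1 - 7) = -(-7)*(-8) = -1*56 = -56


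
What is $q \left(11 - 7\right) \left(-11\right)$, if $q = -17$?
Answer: $748$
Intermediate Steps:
$q \left(11 - 7\right) \left(-11\right) = - 17 \left(11 - 7\right) \left(-11\right) = \left(-17\right) 4 \left(-11\right) = \left(-68\right) \left(-11\right) = 748$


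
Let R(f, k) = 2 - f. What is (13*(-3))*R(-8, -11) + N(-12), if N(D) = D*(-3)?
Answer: -354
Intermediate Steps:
N(D) = -3*D
(13*(-3))*R(-8, -11) + N(-12) = (13*(-3))*(2 - 1*(-8)) - 3*(-12) = -39*(2 + 8) + 36 = -39*10 + 36 = -390 + 36 = -354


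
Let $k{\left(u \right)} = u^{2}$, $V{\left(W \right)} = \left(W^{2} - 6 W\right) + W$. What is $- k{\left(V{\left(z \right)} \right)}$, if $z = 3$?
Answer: $-36$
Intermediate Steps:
$V{\left(W \right)} = W^{2} - 5 W$
$- k{\left(V{\left(z \right)} \right)} = - \left(3 \left(-5 + 3\right)\right)^{2} = - \left(3 \left(-2\right)\right)^{2} = - \left(-6\right)^{2} = \left(-1\right) 36 = -36$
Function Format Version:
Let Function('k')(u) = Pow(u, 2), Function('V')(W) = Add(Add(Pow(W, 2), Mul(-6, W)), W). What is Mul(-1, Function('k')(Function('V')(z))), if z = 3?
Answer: -36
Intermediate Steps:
Function('V')(W) = Add(Pow(W, 2), Mul(-5, W))
Mul(-1, Function('k')(Function('V')(z))) = Mul(-1, Pow(Mul(3, Add(-5, 3)), 2)) = Mul(-1, Pow(Mul(3, -2), 2)) = Mul(-1, Pow(-6, 2)) = Mul(-1, 36) = -36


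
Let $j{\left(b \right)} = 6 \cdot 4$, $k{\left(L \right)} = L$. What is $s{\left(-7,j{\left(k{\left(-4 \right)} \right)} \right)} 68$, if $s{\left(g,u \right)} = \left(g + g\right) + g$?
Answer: $-1428$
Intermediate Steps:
$j{\left(b \right)} = 24$
$s{\left(g,u \right)} = 3 g$ ($s{\left(g,u \right)} = 2 g + g = 3 g$)
$s{\left(-7,j{\left(k{\left(-4 \right)} \right)} \right)} 68 = 3 \left(-7\right) 68 = \left(-21\right) 68 = -1428$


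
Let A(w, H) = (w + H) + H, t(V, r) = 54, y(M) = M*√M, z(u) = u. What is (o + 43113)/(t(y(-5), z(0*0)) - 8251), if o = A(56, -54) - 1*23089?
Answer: -19972/8197 ≈ -2.4365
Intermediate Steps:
y(M) = M^(3/2)
A(w, H) = w + 2*H (A(w, H) = (H + w) + H = w + 2*H)
o = -23141 (o = (56 + 2*(-54)) - 1*23089 = (56 - 108) - 23089 = -52 - 23089 = -23141)
(o + 43113)/(t(y(-5), z(0*0)) - 8251) = (-23141 + 43113)/(54 - 8251) = 19972/(-8197) = 19972*(-1/8197) = -19972/8197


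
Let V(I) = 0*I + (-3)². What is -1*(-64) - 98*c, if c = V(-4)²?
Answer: -7874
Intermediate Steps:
V(I) = 9 (V(I) = 0 + 9 = 9)
c = 81 (c = 9² = 81)
-1*(-64) - 98*c = -1*(-64) - 98*81 = 64 - 7938 = -7874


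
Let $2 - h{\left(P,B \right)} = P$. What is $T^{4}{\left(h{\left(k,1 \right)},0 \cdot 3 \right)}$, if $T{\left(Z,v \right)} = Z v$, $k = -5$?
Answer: $0$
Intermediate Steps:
$h{\left(P,B \right)} = 2 - P$
$T^{4}{\left(h{\left(k,1 \right)},0 \cdot 3 \right)} = \left(\left(2 - -5\right) 0 \cdot 3\right)^{4} = \left(\left(2 + 5\right) 0\right)^{4} = \left(7 \cdot 0\right)^{4} = 0^{4} = 0$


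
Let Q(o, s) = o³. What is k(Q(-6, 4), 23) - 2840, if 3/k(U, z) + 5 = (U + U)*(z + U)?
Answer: -236773637/83371 ≈ -2840.0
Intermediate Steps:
k(U, z) = 3/(-5 + 2*U*(U + z)) (k(U, z) = 3/(-5 + (U + U)*(z + U)) = 3/(-5 + (2*U)*(U + z)) = 3/(-5 + 2*U*(U + z)))
k(Q(-6, 4), 23) - 2840 = 3/(-5 + 2*((-6)³)² + 2*(-6)³*23) - 2840 = 3/(-5 + 2*(-216)² + 2*(-216)*23) - 2840 = 3/(-5 + 2*46656 - 9936) - 2840 = 3/(-5 + 93312 - 9936) - 2840 = 3/83371 - 2840 = -236773637/83371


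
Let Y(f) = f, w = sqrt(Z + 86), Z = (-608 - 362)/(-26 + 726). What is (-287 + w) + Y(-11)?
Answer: -298 + sqrt(414610)/70 ≈ -288.80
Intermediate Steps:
Z = -97/70 (Z = -970/700 = -970*1/700 = -97/70 ≈ -1.3857)
w = sqrt(414610)/70 (w = sqrt(-97/70 + 86) = sqrt(5923/70) = sqrt(414610)/70 ≈ 9.1986)
(-287 + w) + Y(-11) = (-287 + sqrt(414610)/70) - 11 = -298 + sqrt(414610)/70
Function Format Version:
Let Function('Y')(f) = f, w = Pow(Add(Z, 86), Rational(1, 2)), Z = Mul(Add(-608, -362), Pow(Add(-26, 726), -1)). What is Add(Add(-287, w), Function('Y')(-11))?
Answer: Add(-298, Mul(Rational(1, 70), Pow(414610, Rational(1, 2)))) ≈ -288.80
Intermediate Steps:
Z = Rational(-97, 70) (Z = Mul(-970, Pow(700, -1)) = Mul(-970, Rational(1, 700)) = Rational(-97, 70) ≈ -1.3857)
w = Mul(Rational(1, 70), Pow(414610, Rational(1, 2))) (w = Pow(Add(Rational(-97, 70), 86), Rational(1, 2)) = Pow(Rational(5923, 70), Rational(1, 2)) = Mul(Rational(1, 70), Pow(414610, Rational(1, 2))) ≈ 9.1986)
Add(Add(-287, w), Function('Y')(-11)) = Add(Add(-287, Mul(Rational(1, 70), Pow(414610, Rational(1, 2)))), -11) = Add(-298, Mul(Rational(1, 70), Pow(414610, Rational(1, 2))))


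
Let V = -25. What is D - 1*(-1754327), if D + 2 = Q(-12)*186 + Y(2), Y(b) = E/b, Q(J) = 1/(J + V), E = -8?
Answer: 64909691/37 ≈ 1.7543e+6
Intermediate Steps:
Q(J) = 1/(-25 + J) (Q(J) = 1/(J - 25) = 1/(-25 + J))
Y(b) = -8/b
D = -408/37 (D = -2 + (186/(-25 - 12) - 8/2) = -2 + (186/(-37) - 8*½) = -2 + (-1/37*186 - 4) = -2 + (-186/37 - 4) = -2 - 334/37 = -408/37 ≈ -11.027)
D - 1*(-1754327) = -408/37 - 1*(-1754327) = -408/37 + 1754327 = 64909691/37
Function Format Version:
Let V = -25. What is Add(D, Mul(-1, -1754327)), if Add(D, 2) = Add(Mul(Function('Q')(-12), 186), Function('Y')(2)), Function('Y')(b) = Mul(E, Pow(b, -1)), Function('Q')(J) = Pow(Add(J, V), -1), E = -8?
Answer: Rational(64909691, 37) ≈ 1.7543e+6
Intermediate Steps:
Function('Q')(J) = Pow(Add(-25, J), -1) (Function('Q')(J) = Pow(Add(J, -25), -1) = Pow(Add(-25, J), -1))
Function('Y')(b) = Mul(-8, Pow(b, -1))
D = Rational(-408, 37) (D = Add(-2, Add(Mul(Pow(Add(-25, -12), -1), 186), Mul(-8, Pow(2, -1)))) = Add(-2, Add(Mul(Pow(-37, -1), 186), Mul(-8, Rational(1, 2)))) = Add(-2, Add(Mul(Rational(-1, 37), 186), -4)) = Add(-2, Add(Rational(-186, 37), -4)) = Add(-2, Rational(-334, 37)) = Rational(-408, 37) ≈ -11.027)
Add(D, Mul(-1, -1754327)) = Add(Rational(-408, 37), Mul(-1, -1754327)) = Add(Rational(-408, 37), 1754327) = Rational(64909691, 37)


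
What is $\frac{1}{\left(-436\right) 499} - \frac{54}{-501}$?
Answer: $\frac{3915985}{36333188} \approx 0.10778$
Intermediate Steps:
$\frac{1}{\left(-436\right) 499} - \frac{54}{-501} = \left(- \frac{1}{436}\right) \frac{1}{499} - - \frac{18}{167} = - \frac{1}{217564} + \frac{18}{167} = \frac{3915985}{36333188}$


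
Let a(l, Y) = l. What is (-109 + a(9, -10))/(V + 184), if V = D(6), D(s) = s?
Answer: -10/19 ≈ -0.52632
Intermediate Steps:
V = 6
(-109 + a(9, -10))/(V + 184) = (-109 + 9)/(6 + 184) = -100/190 = -100*1/190 = -10/19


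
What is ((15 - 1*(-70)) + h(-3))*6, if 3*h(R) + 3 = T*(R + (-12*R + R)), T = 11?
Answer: 1164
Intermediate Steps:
h(R) = -1 - 110*R/3 (h(R) = -1 + (11*(R + (-12*R + R)))/3 = -1 + (11*(R - 11*R))/3 = -1 + (11*(-10*R))/3 = -1 + (-110*R)/3 = -1 - 110*R/3)
((15 - 1*(-70)) + h(-3))*6 = ((15 - 1*(-70)) + (-1 - 110/3*(-3)))*6 = ((15 + 70) + (-1 + 110))*6 = (85 + 109)*6 = 194*6 = 1164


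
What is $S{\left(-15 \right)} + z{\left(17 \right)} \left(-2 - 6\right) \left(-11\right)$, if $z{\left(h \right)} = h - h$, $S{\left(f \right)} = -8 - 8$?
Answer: $-16$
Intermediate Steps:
$S{\left(f \right)} = -16$ ($S{\left(f \right)} = -8 - 8 = -16$)
$z{\left(h \right)} = 0$
$S{\left(-15 \right)} + z{\left(17 \right)} \left(-2 - 6\right) \left(-11\right) = -16 + 0 \left(-2 - 6\right) \left(-11\right) = -16 + 0 \left(\left(-8\right) \left(-11\right)\right) = -16 + 0 \cdot 88 = -16 + 0 = -16$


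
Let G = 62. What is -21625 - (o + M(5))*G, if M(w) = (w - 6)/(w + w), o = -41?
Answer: -95384/5 ≈ -19077.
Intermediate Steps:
M(w) = (-6 + w)/(2*w) (M(w) = (-6 + w)/((2*w)) = (-6 + w)*(1/(2*w)) = (-6 + w)/(2*w))
-21625 - (o + M(5))*G = -21625 - (-41 + (½)*(-6 + 5)/5)*62 = -21625 - (-41 + (½)*(⅕)*(-1))*62 = -21625 - (-41 - ⅒)*62 = -21625 - (-411)*62/10 = -21625 - 1*(-12741/5) = -21625 + 12741/5 = -95384/5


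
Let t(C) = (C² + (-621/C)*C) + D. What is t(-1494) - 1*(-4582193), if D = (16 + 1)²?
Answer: 6813897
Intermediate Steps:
D = 289 (D = 17² = 289)
t(C) = -332 + C² (t(C) = (C² + (-621/C)*C) + 289 = (C² - 621) + 289 = (-621 + C²) + 289 = -332 + C²)
t(-1494) - 1*(-4582193) = (-332 + (-1494)²) - 1*(-4582193) = (-332 + 2232036) + 4582193 = 2231704 + 4582193 = 6813897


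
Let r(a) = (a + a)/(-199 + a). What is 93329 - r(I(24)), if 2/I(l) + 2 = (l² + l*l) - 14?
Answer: 10549070201/113031 ≈ 93329.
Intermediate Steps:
I(l) = 2/(-16 + 2*l²) (I(l) = 2/(-2 + ((l² + l*l) - 14)) = 2/(-2 + ((l² + l²) - 14)) = 2/(-2 + (2*l² - 14)) = 2/(-2 + (-14 + 2*l²)) = 2/(-16 + 2*l²))
r(a) = 2*a/(-199 + a) (r(a) = (2*a)/(-199 + a) = 2*a/(-199 + a))
93329 - r(I(24)) = 93329 - 2/((-8 + 24²)*(-199 + 1/(-8 + 24²))) = 93329 - 2/((-8 + 576)*(-199 + 1/(-8 + 576))) = 93329 - 2/(568*(-199 + 1/568)) = 93329 - 2/(568*(-113031/568)) = 93329 - 2*(-568)/(568*113031) = 93329 - 1*(-2/113031) = 93329 + 2/113031 = 10549070201/113031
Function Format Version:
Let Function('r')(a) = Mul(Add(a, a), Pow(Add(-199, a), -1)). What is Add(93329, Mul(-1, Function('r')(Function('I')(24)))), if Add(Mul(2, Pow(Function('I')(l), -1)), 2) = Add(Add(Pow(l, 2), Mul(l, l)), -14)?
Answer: Rational(10549070201, 113031) ≈ 93329.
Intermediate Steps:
Function('I')(l) = Mul(2, Pow(Add(-16, Mul(2, Pow(l, 2))), -1)) (Function('I')(l) = Mul(2, Pow(Add(-2, Add(Add(Pow(l, 2), Mul(l, l)), -14)), -1)) = Mul(2, Pow(Add(-2, Add(Add(Pow(l, 2), Pow(l, 2)), -14)), -1)) = Mul(2, Pow(Add(-2, Add(Mul(2, Pow(l, 2)), -14)), -1)) = Mul(2, Pow(Add(-2, Add(-14, Mul(2, Pow(l, 2)))), -1)) = Mul(2, Pow(Add(-16, Mul(2, Pow(l, 2))), -1)))
Function('r')(a) = Mul(2, a, Pow(Add(-199, a), -1)) (Function('r')(a) = Mul(Mul(2, a), Pow(Add(-199, a), -1)) = Mul(2, a, Pow(Add(-199, a), -1)))
Add(93329, Mul(-1, Function('r')(Function('I')(24)))) = Add(93329, Mul(-1, Mul(2, Pow(Add(-8, Pow(24, 2)), -1), Pow(Add(-199, Pow(Add(-8, Pow(24, 2)), -1)), -1)))) = Add(93329, Mul(-1, Mul(2, Pow(Add(-8, 576), -1), Pow(Add(-199, Pow(Add(-8, 576), -1)), -1)))) = Add(93329, Mul(-1, Mul(2, Pow(568, -1), Pow(Add(-199, Pow(568, -1)), -1)))) = Add(93329, Mul(-1, Mul(2, Rational(1, 568), Pow(Add(-199, Rational(1, 568)), -1)))) = Add(93329, Mul(-1, Mul(2, Rational(1, 568), Pow(Rational(-113031, 568), -1)))) = Add(93329, Mul(-1, Mul(2, Rational(1, 568), Rational(-568, 113031)))) = Add(93329, Mul(-1, Rational(-2, 113031))) = Add(93329, Rational(2, 113031)) = Rational(10549070201, 113031)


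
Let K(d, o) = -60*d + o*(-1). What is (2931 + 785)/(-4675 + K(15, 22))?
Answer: -3716/5597 ≈ -0.66393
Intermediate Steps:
K(d, o) = -o - 60*d (K(d, o) = -60*d - o = -o - 60*d)
(2931 + 785)/(-4675 + K(15, 22)) = (2931 + 785)/(-4675 + (-1*22 - 60*15)) = 3716/(-4675 + (-22 - 900)) = 3716/(-4675 - 922) = 3716/(-5597) = 3716*(-1/5597) = -3716/5597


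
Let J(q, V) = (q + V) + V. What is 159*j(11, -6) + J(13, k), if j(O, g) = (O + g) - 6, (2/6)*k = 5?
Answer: -116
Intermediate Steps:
k = 15 (k = 3*5 = 15)
J(q, V) = q + 2*V (J(q, V) = (V + q) + V = q + 2*V)
j(O, g) = -6 + O + g
159*j(11, -6) + J(13, k) = 159*(-6 + 11 - 6) + (13 + 2*15) = 159*(-1) + (13 + 30) = -159 + 43 = -116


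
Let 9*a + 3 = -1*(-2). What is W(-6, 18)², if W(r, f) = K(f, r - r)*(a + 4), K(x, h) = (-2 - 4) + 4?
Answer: 4900/81 ≈ 60.494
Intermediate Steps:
a = -⅑ (a = -⅓ + (-1*(-2))/9 = -⅓ + (⅑)*2 = -⅓ + 2/9 = -⅑ ≈ -0.11111)
K(x, h) = -2 (K(x, h) = -6 + 4 = -2)
W(r, f) = -70/9 (W(r, f) = -2*(-⅑ + 4) = -2*35/9 = -70/9)
W(-6, 18)² = (-70/9)² = 4900/81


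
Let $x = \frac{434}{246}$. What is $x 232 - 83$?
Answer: $\frac{40135}{123} \approx 326.3$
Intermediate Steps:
$x = \frac{217}{123}$ ($x = 434 \cdot \frac{1}{246} = \frac{217}{123} \approx 1.7642$)
$x 232 - 83 = \frac{217}{123} \cdot 232 - 83 = \frac{50344}{123} - 83 = \frac{40135}{123}$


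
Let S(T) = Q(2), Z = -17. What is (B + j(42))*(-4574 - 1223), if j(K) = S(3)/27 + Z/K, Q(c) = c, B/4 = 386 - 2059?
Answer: 14664676697/378 ≈ 3.8795e+7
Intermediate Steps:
B = -6692 (B = 4*(386 - 2059) = 4*(-1673) = -6692)
S(T) = 2
j(K) = 2/27 - 17/K
(B + j(42))*(-4574 - 1223) = (-6692 + (2/27 - 17/42))*(-4574 - 1223) = (-6692 + (2/27 - 17*1/42))*(-5797) = (-6692 + (2/27 - 17/42))*(-5797) = (-6692 - 125/378)*(-5797) = -2529701/378*(-5797) = 14664676697/378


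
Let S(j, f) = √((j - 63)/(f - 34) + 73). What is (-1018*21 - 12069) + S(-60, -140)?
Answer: -33447 + 15*√1102/58 ≈ -33438.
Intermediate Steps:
S(j, f) = √(73 + (-63 + j)/(-34 + f)) (S(j, f) = √((-63 + j)/(-34 + f) + 73) = √(73 + (-63 + j)/(-34 + f)))
(-1018*21 - 12069) + S(-60, -140) = (-1018*21 - 12069) + √((-2545 - 60 + 73*(-140))/(-34 - 140)) = (-21378 - 12069) + √((-2545 - 60 - 10220)/(-174)) = -33447 + √(-1/174*(-12825)) = -33447 + √(4275/58) = -33447 + 15*√1102/58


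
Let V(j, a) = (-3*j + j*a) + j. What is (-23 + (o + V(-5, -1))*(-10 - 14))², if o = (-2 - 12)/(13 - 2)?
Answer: 15031129/121 ≈ 1.2422e+5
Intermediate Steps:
o = -14/11 ≈ -1.2727
V(j, a) = -2*j + a*j (V(j, a) = (-3*j + a*j) + j = -2*j + a*j)
(-23 + (o + V(-5, -1))*(-10 - 14))² = (-23 + (-14/11 - 5*(-2 - 1))*(-10 - 14))² = (-23 + (-14/11 - 5*(-3))*(-24))² = (-23 + (-14/11 + 15)*(-24))² = (-23 + (151/11)*(-24))² = (-23 - 3624/11)² = (-3877/11)² = 15031129/121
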